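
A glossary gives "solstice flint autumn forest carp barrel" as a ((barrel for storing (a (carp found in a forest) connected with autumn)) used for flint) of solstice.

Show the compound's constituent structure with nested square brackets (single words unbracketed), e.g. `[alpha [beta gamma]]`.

[solstice [flint [[autumn [forest carp]] barrel]]]

At the top level: head "barrel" (specifically "flint autumn forest carp barrel"); modifier "solstice".
Within "flint autumn forest carp barrel", the head is "barrel" (specifically "autumn forest carp barrel") and the modifier is "flint".
Within "autumn forest carp barrel", the head is "barrel" and the modifier is "autumn forest carp".
Within "autumn forest carp", the head is "carp" (specifically "forest carp") and the modifier is "autumn".
Within "forest carp", the head is "carp" and the modifier is "forest".
So the structure is [solstice [flint [[autumn [forest carp]] barrel]]].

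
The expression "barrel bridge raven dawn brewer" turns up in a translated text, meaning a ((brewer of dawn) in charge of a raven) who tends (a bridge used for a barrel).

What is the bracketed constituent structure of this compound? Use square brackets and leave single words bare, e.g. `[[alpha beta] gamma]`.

[[barrel bridge] [raven [dawn brewer]]]

The outermost head in the paraphrase is "brewer" (specifically "raven dawn brewer"), modified by "barrel bridge".
Inside "barrel bridge": head "bridge", modifier "barrel".
Inside "raven dawn brewer": head "brewer" (specifically "dawn brewer"), modifier "raven".
Inside "dawn brewer": head "brewer", modifier "dawn".
So the structure is [[barrel bridge] [raven [dawn brewer]]].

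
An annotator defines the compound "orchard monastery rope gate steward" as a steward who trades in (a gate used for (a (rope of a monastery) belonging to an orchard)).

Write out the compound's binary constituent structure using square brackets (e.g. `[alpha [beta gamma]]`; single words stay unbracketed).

At the top level: head "steward"; modifier "orchard monastery rope gate".
Within "orchard monastery rope gate", the head is "gate" and the modifier is "orchard monastery rope".
Within "orchard monastery rope", the head is "rope" (specifically "monastery rope") and the modifier is "orchard".
Within "monastery rope", the head is "rope" and the modifier is "monastery".
Assembled: [[[orchard [monastery rope]] gate] steward].

[[[orchard [monastery rope]] gate] steward]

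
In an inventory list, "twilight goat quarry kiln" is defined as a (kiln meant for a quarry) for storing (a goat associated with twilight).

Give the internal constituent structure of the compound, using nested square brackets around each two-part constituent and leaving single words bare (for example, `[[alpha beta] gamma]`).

Overall it is a kind of kiln (specifically "quarry kiln"); the modifier is "twilight goat".
"twilight goat" → head "goat", modifier "twilight".
"quarry kiln" → head "kiln", modifier "quarry".
Putting it together: [[twilight goat] [quarry kiln]].

[[twilight goat] [quarry kiln]]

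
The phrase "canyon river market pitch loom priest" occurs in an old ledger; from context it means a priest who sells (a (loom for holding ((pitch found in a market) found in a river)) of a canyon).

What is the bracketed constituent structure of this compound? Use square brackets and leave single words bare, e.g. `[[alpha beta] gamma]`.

The outermost head in the paraphrase is "priest", modified by "canyon river market pitch loom".
Inside "canyon river market pitch loom": head "loom" (specifically "river market pitch loom"), modifier "canyon".
Inside "river market pitch loom": head "loom", modifier "river market pitch".
Inside "river market pitch": head "pitch" (specifically "market pitch"), modifier "river".
Inside "market pitch": head "pitch", modifier "market".
So the structure is [[canyon [[river [market pitch]] loom]] priest].

[[canyon [[river [market pitch]] loom]] priest]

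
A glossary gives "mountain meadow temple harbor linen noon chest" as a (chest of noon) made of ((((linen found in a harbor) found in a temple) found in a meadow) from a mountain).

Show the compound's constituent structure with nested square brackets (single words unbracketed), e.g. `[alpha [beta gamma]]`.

The outermost head in the paraphrase is "chest" (specifically "noon chest"), modified by "mountain meadow temple harbor linen".
Within "mountain meadow temple harbor linen", the head is "linen" (specifically "meadow temple harbor linen") and the modifier is "mountain".
Within "meadow temple harbor linen", the head is "linen" (specifically "temple harbor linen") and the modifier is "meadow".
Within "temple harbor linen", the head is "linen" (specifically "harbor linen") and the modifier is "temple".
Within "harbor linen", the head is "linen" and the modifier is "harbor".
Within "noon chest", the head is "chest" and the modifier is "noon".
So the structure is [[mountain [meadow [temple [harbor linen]]]] [noon chest]].

[[mountain [meadow [temple [harbor linen]]]] [noon chest]]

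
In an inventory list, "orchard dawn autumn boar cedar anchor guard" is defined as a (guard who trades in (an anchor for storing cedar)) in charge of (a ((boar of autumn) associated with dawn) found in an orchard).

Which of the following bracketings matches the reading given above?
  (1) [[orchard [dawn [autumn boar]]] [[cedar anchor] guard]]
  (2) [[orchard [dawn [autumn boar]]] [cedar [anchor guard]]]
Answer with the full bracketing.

The paraphrase's head is the "guard" part ("cedar anchor guard"); its modifier is "orchard dawn autumn boar".
That top-level split, carried through the inner groups, gives [[orchard [dawn [autumn boar]]] [[cedar anchor] guard]].

[[orchard [dawn [autumn boar]]] [[cedar anchor] guard]]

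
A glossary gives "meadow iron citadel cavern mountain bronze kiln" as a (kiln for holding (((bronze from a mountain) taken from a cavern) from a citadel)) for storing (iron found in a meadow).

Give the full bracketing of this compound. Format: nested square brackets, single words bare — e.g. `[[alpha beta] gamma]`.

[[meadow iron] [[citadel [cavern [mountain bronze]]] kiln]]

At the top level: head "kiln" (specifically "citadel cavern mountain bronze kiln"); modifier "meadow iron".
Inside "meadow iron": head "iron", modifier "meadow".
Inside "citadel cavern mountain bronze kiln": head "kiln", modifier "citadel cavern mountain bronze".
Inside "citadel cavern mountain bronze": head "bronze" (specifically "cavern mountain bronze"), modifier "citadel".
Inside "cavern mountain bronze": head "bronze" (specifically "mountain bronze"), modifier "cavern".
Inside "mountain bronze": head "bronze", modifier "mountain".
So the structure is [[meadow iron] [[citadel [cavern [mountain bronze]]] kiln]].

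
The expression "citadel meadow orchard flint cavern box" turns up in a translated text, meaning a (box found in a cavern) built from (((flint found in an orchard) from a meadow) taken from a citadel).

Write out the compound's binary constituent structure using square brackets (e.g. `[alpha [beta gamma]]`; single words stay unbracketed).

Overall it is a kind of box (specifically "cavern box"); the modifier is "citadel meadow orchard flint".
Within "citadel meadow orchard flint", the head is "flint" (specifically "meadow orchard flint") and the modifier is "citadel".
Within "meadow orchard flint", the head is "flint" (specifically "orchard flint") and the modifier is "meadow".
Within "orchard flint", the head is "flint" and the modifier is "orchard".
Within "cavern box", the head is "box" and the modifier is "cavern".
Assembled: [[citadel [meadow [orchard flint]]] [cavern box]].

[[citadel [meadow [orchard flint]]] [cavern box]]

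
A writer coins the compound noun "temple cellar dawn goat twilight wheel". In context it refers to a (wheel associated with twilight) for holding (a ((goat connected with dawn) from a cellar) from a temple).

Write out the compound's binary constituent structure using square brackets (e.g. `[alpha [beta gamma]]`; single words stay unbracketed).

[[temple [cellar [dawn goat]]] [twilight wheel]]

The outermost head in the paraphrase is "wheel" (specifically "twilight wheel"), modified by "temple cellar dawn goat".
Inside "temple cellar dawn goat": head "goat" (specifically "cellar dawn goat"), modifier "temple".
Inside "cellar dawn goat": head "goat" (specifically "dawn goat"), modifier "cellar".
Inside "dawn goat": head "goat", modifier "dawn".
Inside "twilight wheel": head "wheel", modifier "twilight".
So the structure is [[temple [cellar [dawn goat]]] [twilight wheel]].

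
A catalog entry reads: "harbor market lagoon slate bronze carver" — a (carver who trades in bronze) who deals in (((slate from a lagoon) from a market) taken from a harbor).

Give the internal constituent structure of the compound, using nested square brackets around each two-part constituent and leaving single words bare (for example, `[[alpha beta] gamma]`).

Overall it is a kind of carver (specifically "bronze carver"); the modifier is "harbor market lagoon slate".
Inside "harbor market lagoon slate": head "slate" (specifically "market lagoon slate"), modifier "harbor".
Inside "market lagoon slate": head "slate" (specifically "lagoon slate"), modifier "market".
Inside "lagoon slate": head "slate", modifier "lagoon".
Inside "bronze carver": head "carver", modifier "bronze".
So the structure is [[harbor [market [lagoon slate]]] [bronze carver]].

[[harbor [market [lagoon slate]]] [bronze carver]]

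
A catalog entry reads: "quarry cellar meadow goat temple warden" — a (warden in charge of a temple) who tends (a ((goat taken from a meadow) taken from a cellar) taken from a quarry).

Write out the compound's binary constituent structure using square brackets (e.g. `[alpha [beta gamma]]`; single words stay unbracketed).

Overall it is a kind of warden (specifically "temple warden"); the modifier is "quarry cellar meadow goat".
Inside "quarry cellar meadow goat": head "goat" (specifically "cellar meadow goat"), modifier "quarry".
Inside "cellar meadow goat": head "goat" (specifically "meadow goat"), modifier "cellar".
Inside "meadow goat": head "goat", modifier "meadow".
Inside "temple warden": head "warden", modifier "temple".
So the structure is [[quarry [cellar [meadow goat]]] [temple warden]].

[[quarry [cellar [meadow goat]]] [temple warden]]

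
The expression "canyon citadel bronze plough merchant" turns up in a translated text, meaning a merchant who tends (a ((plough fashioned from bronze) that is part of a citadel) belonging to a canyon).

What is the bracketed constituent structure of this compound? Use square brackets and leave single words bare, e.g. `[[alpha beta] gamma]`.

[[canyon [citadel [bronze plough]]] merchant]

Overall it is a kind of merchant; the modifier is "canyon citadel bronze plough".
Inside "canyon citadel bronze plough": head "plough" (specifically "citadel bronze plough"), modifier "canyon".
Inside "citadel bronze plough": head "plough" (specifically "bronze plough"), modifier "citadel".
Inside "bronze plough": head "plough", modifier "bronze".
Assembled: [[canyon [citadel [bronze plough]]] merchant].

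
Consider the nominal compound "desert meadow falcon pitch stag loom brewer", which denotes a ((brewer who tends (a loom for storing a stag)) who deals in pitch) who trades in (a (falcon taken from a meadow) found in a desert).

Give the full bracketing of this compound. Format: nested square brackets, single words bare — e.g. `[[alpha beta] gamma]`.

[[desert [meadow falcon]] [pitch [[stag loom] brewer]]]

The outermost head in the paraphrase is "brewer" (specifically "pitch stag loom brewer"), modified by "desert meadow falcon".
Within "desert meadow falcon", the head is "falcon" (specifically "meadow falcon") and the modifier is "desert".
Within "meadow falcon", the head is "falcon" and the modifier is "meadow".
Within "pitch stag loom brewer", the head is "brewer" (specifically "stag loom brewer") and the modifier is "pitch".
Within "stag loom brewer", the head is "brewer" and the modifier is "stag loom".
Within "stag loom", the head is "loom" and the modifier is "stag".
So the structure is [[desert [meadow falcon]] [pitch [[stag loom] brewer]]].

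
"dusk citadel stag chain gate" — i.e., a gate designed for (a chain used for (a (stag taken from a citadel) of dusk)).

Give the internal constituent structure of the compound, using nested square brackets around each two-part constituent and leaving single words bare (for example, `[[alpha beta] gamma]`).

At the top level: head "gate"; modifier "dusk citadel stag chain".
Within "dusk citadel stag chain", the head is "chain" and the modifier is "dusk citadel stag".
Within "dusk citadel stag", the head is "stag" (specifically "citadel stag") and the modifier is "dusk".
Within "citadel stag", the head is "stag" and the modifier is "citadel".
Putting it together: [[[dusk [citadel stag]] chain] gate].

[[[dusk [citadel stag]] chain] gate]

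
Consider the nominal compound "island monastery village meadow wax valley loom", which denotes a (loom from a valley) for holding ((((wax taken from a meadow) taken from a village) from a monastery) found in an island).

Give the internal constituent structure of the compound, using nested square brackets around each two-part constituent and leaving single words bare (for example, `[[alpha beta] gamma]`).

[[island [monastery [village [meadow wax]]]] [valley loom]]

At the top level: head "loom" (specifically "valley loom"); modifier "island monastery village meadow wax".
"island monastery village meadow wax" → head "wax" (specifically "monastery village meadow wax"), modifier "island".
"monastery village meadow wax" → head "wax" (specifically "village meadow wax"), modifier "monastery".
"village meadow wax" → head "wax" (specifically "meadow wax"), modifier "village".
"meadow wax" → head "wax", modifier "meadow".
"valley loom" → head "loom", modifier "valley".
Putting it together: [[island [monastery [village [meadow wax]]]] [valley loom]].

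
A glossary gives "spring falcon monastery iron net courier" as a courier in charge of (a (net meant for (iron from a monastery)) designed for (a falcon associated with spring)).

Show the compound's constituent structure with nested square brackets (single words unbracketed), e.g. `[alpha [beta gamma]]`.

Overall it is a kind of courier; the modifier is "spring falcon monastery iron net".
"spring falcon monastery iron net" → head "net" (specifically "monastery iron net"), modifier "spring falcon".
"spring falcon" → head "falcon", modifier "spring".
"monastery iron net" → head "net", modifier "monastery iron".
"monastery iron" → head "iron", modifier "monastery".
So the structure is [[[spring falcon] [[monastery iron] net]] courier].

[[[spring falcon] [[monastery iron] net]] courier]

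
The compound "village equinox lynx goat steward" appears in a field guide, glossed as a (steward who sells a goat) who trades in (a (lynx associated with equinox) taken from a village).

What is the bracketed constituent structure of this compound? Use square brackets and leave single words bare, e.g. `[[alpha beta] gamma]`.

Whole compound: head "steward" (specifically "goat steward"), modifier "village equinox lynx".
Within "village equinox lynx", the head is "lynx" (specifically "equinox lynx") and the modifier is "village".
Within "equinox lynx", the head is "lynx" and the modifier is "equinox".
Within "goat steward", the head is "steward" and the modifier is "goat".
Putting it together: [[village [equinox lynx]] [goat steward]].

[[village [equinox lynx]] [goat steward]]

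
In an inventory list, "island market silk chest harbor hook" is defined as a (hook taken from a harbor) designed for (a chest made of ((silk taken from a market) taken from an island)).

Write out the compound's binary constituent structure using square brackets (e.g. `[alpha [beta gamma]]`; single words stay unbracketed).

[[[island [market silk]] chest] [harbor hook]]

Overall it is a kind of hook (specifically "harbor hook"); the modifier is "island market silk chest".
Within "island market silk chest", the head is "chest" and the modifier is "island market silk".
Within "island market silk", the head is "silk" (specifically "market silk") and the modifier is "island".
Within "market silk", the head is "silk" and the modifier is "market".
Within "harbor hook", the head is "hook" and the modifier is "harbor".
So the structure is [[[island [market silk]] chest] [harbor hook]].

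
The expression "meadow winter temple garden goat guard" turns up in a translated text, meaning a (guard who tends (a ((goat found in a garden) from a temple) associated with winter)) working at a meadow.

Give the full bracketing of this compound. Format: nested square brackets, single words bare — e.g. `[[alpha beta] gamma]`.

The outermost head in the paraphrase is "guard" (specifically "winter temple garden goat guard"), modified by "meadow".
"winter temple garden goat guard" → head "guard", modifier "winter temple garden goat".
"winter temple garden goat" → head "goat" (specifically "temple garden goat"), modifier "winter".
"temple garden goat" → head "goat" (specifically "garden goat"), modifier "temple".
"garden goat" → head "goat", modifier "garden".
So the structure is [meadow [[winter [temple [garden goat]]] guard]].

[meadow [[winter [temple [garden goat]]] guard]]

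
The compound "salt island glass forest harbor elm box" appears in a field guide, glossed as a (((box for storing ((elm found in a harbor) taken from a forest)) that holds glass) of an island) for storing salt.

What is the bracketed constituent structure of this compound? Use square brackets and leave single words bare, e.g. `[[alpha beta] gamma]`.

[salt [island [glass [[forest [harbor elm]] box]]]]

The outermost head in the paraphrase is "box" (specifically "island glass forest harbor elm box"), modified by "salt".
Within "island glass forest harbor elm box", the head is "box" (specifically "glass forest harbor elm box") and the modifier is "island".
Within "glass forest harbor elm box", the head is "box" (specifically "forest harbor elm box") and the modifier is "glass".
Within "forest harbor elm box", the head is "box" and the modifier is "forest harbor elm".
Within "forest harbor elm", the head is "elm" (specifically "harbor elm") and the modifier is "forest".
Within "harbor elm", the head is "elm" and the modifier is "harbor".
Putting it together: [salt [island [glass [[forest [harbor elm]] box]]]].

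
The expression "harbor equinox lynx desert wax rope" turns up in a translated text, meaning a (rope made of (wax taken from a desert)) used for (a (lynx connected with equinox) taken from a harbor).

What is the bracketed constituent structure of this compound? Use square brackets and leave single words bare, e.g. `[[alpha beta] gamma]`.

[[harbor [equinox lynx]] [[desert wax] rope]]

Overall it is a kind of rope (specifically "desert wax rope"); the modifier is "harbor equinox lynx".
Inside "harbor equinox lynx": head "lynx" (specifically "equinox lynx"), modifier "harbor".
Inside "equinox lynx": head "lynx", modifier "equinox".
Inside "desert wax rope": head "rope", modifier "desert wax".
Inside "desert wax": head "wax", modifier "desert".
So the structure is [[harbor [equinox lynx]] [[desert wax] rope]].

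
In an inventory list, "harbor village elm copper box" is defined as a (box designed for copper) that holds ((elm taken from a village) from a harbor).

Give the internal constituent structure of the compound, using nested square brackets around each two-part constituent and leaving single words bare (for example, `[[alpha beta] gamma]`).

Whole compound: head "box" (specifically "copper box"), modifier "harbor village elm".
Inside "harbor village elm": head "elm" (specifically "village elm"), modifier "harbor".
Inside "village elm": head "elm", modifier "village".
Inside "copper box": head "box", modifier "copper".
Putting it together: [[harbor [village elm]] [copper box]].

[[harbor [village elm]] [copper box]]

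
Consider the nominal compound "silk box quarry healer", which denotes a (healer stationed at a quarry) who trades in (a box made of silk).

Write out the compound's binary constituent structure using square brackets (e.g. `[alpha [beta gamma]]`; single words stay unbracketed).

Overall it is a kind of healer (specifically "quarry healer"); the modifier is "silk box".
"silk box" → head "box", modifier "silk".
"quarry healer" → head "healer", modifier "quarry".
Assembled: [[silk box] [quarry healer]].

[[silk box] [quarry healer]]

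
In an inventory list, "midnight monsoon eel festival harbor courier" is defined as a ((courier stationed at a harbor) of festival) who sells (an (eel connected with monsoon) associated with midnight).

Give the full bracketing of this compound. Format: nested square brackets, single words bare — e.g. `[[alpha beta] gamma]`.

[[midnight [monsoon eel]] [festival [harbor courier]]]

Overall it is a kind of courier (specifically "festival harbor courier"); the modifier is "midnight monsoon eel".
Inside "midnight monsoon eel": head "eel" (specifically "monsoon eel"), modifier "midnight".
Inside "monsoon eel": head "eel", modifier "monsoon".
Inside "festival harbor courier": head "courier" (specifically "harbor courier"), modifier "festival".
Inside "harbor courier": head "courier", modifier "harbor".
Assembled: [[midnight [monsoon eel]] [festival [harbor courier]]].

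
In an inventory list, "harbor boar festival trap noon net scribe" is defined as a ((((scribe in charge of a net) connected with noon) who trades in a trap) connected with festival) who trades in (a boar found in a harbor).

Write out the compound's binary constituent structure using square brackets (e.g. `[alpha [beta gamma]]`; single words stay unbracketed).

Overall it is a kind of scribe (specifically "festival trap noon net scribe"); the modifier is "harbor boar".
"harbor boar" → head "boar", modifier "harbor".
"festival trap noon net scribe" → head "scribe" (specifically "trap noon net scribe"), modifier "festival".
"trap noon net scribe" → head "scribe" (specifically "noon net scribe"), modifier "trap".
"noon net scribe" → head "scribe" (specifically "net scribe"), modifier "noon".
"net scribe" → head "scribe", modifier "net".
So the structure is [[harbor boar] [festival [trap [noon [net scribe]]]]].

[[harbor boar] [festival [trap [noon [net scribe]]]]]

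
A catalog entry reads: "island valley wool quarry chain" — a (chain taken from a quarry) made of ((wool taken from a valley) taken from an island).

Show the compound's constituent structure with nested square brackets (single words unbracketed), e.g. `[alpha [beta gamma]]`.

[[island [valley wool]] [quarry chain]]

The outermost head in the paraphrase is "chain" (specifically "quarry chain"), modified by "island valley wool".
Within "island valley wool", the head is "wool" (specifically "valley wool") and the modifier is "island".
Within "valley wool", the head is "wool" and the modifier is "valley".
Within "quarry chain", the head is "chain" and the modifier is "quarry".
Assembled: [[island [valley wool]] [quarry chain]].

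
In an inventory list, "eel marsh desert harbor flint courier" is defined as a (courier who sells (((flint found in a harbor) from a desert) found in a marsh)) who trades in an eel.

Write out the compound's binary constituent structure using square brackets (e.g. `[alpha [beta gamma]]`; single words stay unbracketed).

Overall it is a kind of courier (specifically "marsh desert harbor flint courier"); the modifier is "eel".
Inside "marsh desert harbor flint courier": head "courier", modifier "marsh desert harbor flint".
Inside "marsh desert harbor flint": head "flint" (specifically "desert harbor flint"), modifier "marsh".
Inside "desert harbor flint": head "flint" (specifically "harbor flint"), modifier "desert".
Inside "harbor flint": head "flint", modifier "harbor".
Putting it together: [eel [[marsh [desert [harbor flint]]] courier]].

[eel [[marsh [desert [harbor flint]]] courier]]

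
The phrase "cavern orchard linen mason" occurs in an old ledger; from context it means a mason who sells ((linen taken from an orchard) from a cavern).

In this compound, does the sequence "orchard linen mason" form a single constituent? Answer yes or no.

The top-level split is [cavern orchard linen] [mason]; the full structure is [[cavern [orchard linen]] mason].
"orchard linen mason" straddles a constituent boundary, so it is not a single unit.

no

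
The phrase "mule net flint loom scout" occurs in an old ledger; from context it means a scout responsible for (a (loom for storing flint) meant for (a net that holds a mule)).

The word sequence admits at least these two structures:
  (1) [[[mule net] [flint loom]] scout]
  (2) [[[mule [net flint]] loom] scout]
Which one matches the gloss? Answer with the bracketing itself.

[[[mule net] [flint loom]] scout]

The paraphrase's head is the "scout" part ("scout"); its modifier is "mule net flint loom".
That top-level split, carried through the inner groups, gives [[[mule net] [flint loom]] scout].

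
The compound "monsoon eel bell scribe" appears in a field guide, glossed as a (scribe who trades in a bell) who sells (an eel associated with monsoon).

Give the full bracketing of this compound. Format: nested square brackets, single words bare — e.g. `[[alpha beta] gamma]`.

[[monsoon eel] [bell scribe]]

Whole compound: head "scribe" (specifically "bell scribe"), modifier "monsoon eel".
Within "monsoon eel", the head is "eel" and the modifier is "monsoon".
Within "bell scribe", the head is "scribe" and the modifier is "bell".
Putting it together: [[monsoon eel] [bell scribe]].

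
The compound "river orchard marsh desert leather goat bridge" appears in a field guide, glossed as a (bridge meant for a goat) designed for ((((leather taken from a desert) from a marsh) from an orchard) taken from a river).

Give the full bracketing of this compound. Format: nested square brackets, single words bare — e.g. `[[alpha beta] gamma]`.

[[river [orchard [marsh [desert leather]]]] [goat bridge]]

At the top level: head "bridge" (specifically "goat bridge"); modifier "river orchard marsh desert leather".
Inside "river orchard marsh desert leather": head "leather" (specifically "orchard marsh desert leather"), modifier "river".
Inside "orchard marsh desert leather": head "leather" (specifically "marsh desert leather"), modifier "orchard".
Inside "marsh desert leather": head "leather" (specifically "desert leather"), modifier "marsh".
Inside "desert leather": head "leather", modifier "desert".
Inside "goat bridge": head "bridge", modifier "goat".
Assembled: [[river [orchard [marsh [desert leather]]]] [goat bridge]].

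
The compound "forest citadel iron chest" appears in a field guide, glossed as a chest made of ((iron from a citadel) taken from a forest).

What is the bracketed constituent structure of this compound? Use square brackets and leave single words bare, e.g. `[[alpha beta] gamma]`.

At the top level: head "chest"; modifier "forest citadel iron".
Within "forest citadel iron", the head is "iron" (specifically "citadel iron") and the modifier is "forest".
Within "citadel iron", the head is "iron" and the modifier is "citadel".
So the structure is [[forest [citadel iron]] chest].

[[forest [citadel iron]] chest]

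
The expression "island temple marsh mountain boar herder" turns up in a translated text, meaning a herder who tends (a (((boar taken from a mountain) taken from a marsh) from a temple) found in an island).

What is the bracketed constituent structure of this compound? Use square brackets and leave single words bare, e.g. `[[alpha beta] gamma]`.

Overall it is a kind of herder; the modifier is "island temple marsh mountain boar".
Within "island temple marsh mountain boar", the head is "boar" (specifically "temple marsh mountain boar") and the modifier is "island".
Within "temple marsh mountain boar", the head is "boar" (specifically "marsh mountain boar") and the modifier is "temple".
Within "marsh mountain boar", the head is "boar" (specifically "mountain boar") and the modifier is "marsh".
Within "mountain boar", the head is "boar" and the modifier is "mountain".
Putting it together: [[island [temple [marsh [mountain boar]]]] herder].

[[island [temple [marsh [mountain boar]]]] herder]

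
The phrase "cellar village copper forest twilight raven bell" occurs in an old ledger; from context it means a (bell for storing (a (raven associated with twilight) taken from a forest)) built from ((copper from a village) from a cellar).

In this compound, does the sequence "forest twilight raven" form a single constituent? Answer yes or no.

yes

The paraphrase groups the words so that "forest twilight raven" is one unit: it corresponds to a single parenthesized sub-phrase.
The full structure is [[cellar [village copper]] [[forest [twilight raven]] bell]], in which [forest twilight raven] is a constituent.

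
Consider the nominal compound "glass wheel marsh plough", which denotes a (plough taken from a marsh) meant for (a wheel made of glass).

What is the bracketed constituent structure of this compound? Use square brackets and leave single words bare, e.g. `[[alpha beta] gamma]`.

At the top level: head "plough" (specifically "marsh plough"); modifier "glass wheel".
Within "glass wheel", the head is "wheel" and the modifier is "glass".
Within "marsh plough", the head is "plough" and the modifier is "marsh".
So the structure is [[glass wheel] [marsh plough]].

[[glass wheel] [marsh plough]]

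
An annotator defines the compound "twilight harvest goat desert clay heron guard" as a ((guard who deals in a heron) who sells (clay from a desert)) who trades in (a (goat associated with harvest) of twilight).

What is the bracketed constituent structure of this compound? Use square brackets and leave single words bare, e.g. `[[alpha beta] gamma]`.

[[twilight [harvest goat]] [[desert clay] [heron guard]]]

Overall it is a kind of guard (specifically "desert clay heron guard"); the modifier is "twilight harvest goat".
"twilight harvest goat" → head "goat" (specifically "harvest goat"), modifier "twilight".
"harvest goat" → head "goat", modifier "harvest".
"desert clay heron guard" → head "guard" (specifically "heron guard"), modifier "desert clay".
"desert clay" → head "clay", modifier "desert".
"heron guard" → head "guard", modifier "heron".
So the structure is [[twilight [harvest goat]] [[desert clay] [heron guard]]].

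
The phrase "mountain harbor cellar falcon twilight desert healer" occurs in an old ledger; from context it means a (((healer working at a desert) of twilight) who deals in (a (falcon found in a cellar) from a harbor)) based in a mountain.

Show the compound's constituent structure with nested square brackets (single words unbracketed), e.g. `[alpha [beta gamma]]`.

[mountain [[harbor [cellar falcon]] [twilight [desert healer]]]]

At the top level: head "healer" (specifically "harbor cellar falcon twilight desert healer"); modifier "mountain".
"harbor cellar falcon twilight desert healer" → head "healer" (specifically "twilight desert healer"), modifier "harbor cellar falcon".
"harbor cellar falcon" → head "falcon" (specifically "cellar falcon"), modifier "harbor".
"cellar falcon" → head "falcon", modifier "cellar".
"twilight desert healer" → head "healer" (specifically "desert healer"), modifier "twilight".
"desert healer" → head "healer", modifier "desert".
So the structure is [mountain [[harbor [cellar falcon]] [twilight [desert healer]]]].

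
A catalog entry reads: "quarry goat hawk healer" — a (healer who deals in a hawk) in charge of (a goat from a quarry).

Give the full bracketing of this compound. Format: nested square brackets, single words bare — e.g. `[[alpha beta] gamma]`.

At the top level: head "healer" (specifically "hawk healer"); modifier "quarry goat".
Inside "quarry goat": head "goat", modifier "quarry".
Inside "hawk healer": head "healer", modifier "hawk".
Assembled: [[quarry goat] [hawk healer]].

[[quarry goat] [hawk healer]]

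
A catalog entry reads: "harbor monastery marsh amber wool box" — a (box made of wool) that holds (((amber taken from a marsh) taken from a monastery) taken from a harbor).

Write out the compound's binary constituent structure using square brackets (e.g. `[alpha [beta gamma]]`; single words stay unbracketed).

[[harbor [monastery [marsh amber]]] [wool box]]

The outermost head in the paraphrase is "box" (specifically "wool box"), modified by "harbor monastery marsh amber".
"harbor monastery marsh amber" → head "amber" (specifically "monastery marsh amber"), modifier "harbor".
"monastery marsh amber" → head "amber" (specifically "marsh amber"), modifier "monastery".
"marsh amber" → head "amber", modifier "marsh".
"wool box" → head "box", modifier "wool".
So the structure is [[harbor [monastery [marsh amber]]] [wool box]].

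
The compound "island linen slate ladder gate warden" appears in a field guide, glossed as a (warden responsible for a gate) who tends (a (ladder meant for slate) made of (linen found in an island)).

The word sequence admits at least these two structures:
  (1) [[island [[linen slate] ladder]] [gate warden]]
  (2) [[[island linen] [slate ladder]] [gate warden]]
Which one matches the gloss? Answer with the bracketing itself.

The paraphrase's head is the "warden" part ("gate warden"); its modifier is "island linen slate ladder".
That top-level split, carried through the inner groups, gives [[[island linen] [slate ladder]] [gate warden]].

[[[island linen] [slate ladder]] [gate warden]]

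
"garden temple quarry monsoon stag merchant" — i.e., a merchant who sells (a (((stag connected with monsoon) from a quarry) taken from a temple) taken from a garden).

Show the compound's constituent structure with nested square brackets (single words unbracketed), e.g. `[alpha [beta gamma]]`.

[[garden [temple [quarry [monsoon stag]]]] merchant]

Whole compound: head "merchant", modifier "garden temple quarry monsoon stag".
"garden temple quarry monsoon stag" → head "stag" (specifically "temple quarry monsoon stag"), modifier "garden".
"temple quarry monsoon stag" → head "stag" (specifically "quarry monsoon stag"), modifier "temple".
"quarry monsoon stag" → head "stag" (specifically "monsoon stag"), modifier "quarry".
"monsoon stag" → head "stag", modifier "monsoon".
Assembled: [[garden [temple [quarry [monsoon stag]]]] merchant].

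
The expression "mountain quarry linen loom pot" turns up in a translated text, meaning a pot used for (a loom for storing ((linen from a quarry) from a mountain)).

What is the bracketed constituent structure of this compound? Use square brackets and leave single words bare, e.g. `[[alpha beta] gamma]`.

[[[mountain [quarry linen]] loom] pot]

Whole compound: head "pot", modifier "mountain quarry linen loom".
Within "mountain quarry linen loom", the head is "loom" and the modifier is "mountain quarry linen".
Within "mountain quarry linen", the head is "linen" (specifically "quarry linen") and the modifier is "mountain".
Within "quarry linen", the head is "linen" and the modifier is "quarry".
Assembled: [[[mountain [quarry linen]] loom] pot].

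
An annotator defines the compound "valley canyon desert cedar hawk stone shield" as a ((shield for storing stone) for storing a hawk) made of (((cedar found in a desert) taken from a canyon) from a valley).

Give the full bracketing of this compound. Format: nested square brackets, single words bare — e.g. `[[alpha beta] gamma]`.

[[valley [canyon [desert cedar]]] [hawk [stone shield]]]

Overall it is a kind of shield (specifically "hawk stone shield"); the modifier is "valley canyon desert cedar".
Inside "valley canyon desert cedar": head "cedar" (specifically "canyon desert cedar"), modifier "valley".
Inside "canyon desert cedar": head "cedar" (specifically "desert cedar"), modifier "canyon".
Inside "desert cedar": head "cedar", modifier "desert".
Inside "hawk stone shield": head "shield" (specifically "stone shield"), modifier "hawk".
Inside "stone shield": head "shield", modifier "stone".
Putting it together: [[valley [canyon [desert cedar]]] [hawk [stone shield]]].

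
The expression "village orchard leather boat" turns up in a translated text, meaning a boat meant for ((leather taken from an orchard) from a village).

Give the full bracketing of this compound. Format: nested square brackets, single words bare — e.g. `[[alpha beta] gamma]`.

[[village [orchard leather]] boat]

The outermost head in the paraphrase is "boat", modified by "village orchard leather".
Inside "village orchard leather": head "leather" (specifically "orchard leather"), modifier "village".
Inside "orchard leather": head "leather", modifier "orchard".
So the structure is [[village [orchard leather]] boat].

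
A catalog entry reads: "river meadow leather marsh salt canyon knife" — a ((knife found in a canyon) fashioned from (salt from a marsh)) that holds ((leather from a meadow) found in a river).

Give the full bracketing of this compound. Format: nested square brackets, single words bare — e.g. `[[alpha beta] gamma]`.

Overall it is a kind of knife (specifically "marsh salt canyon knife"); the modifier is "river meadow leather".
"river meadow leather" → head "leather" (specifically "meadow leather"), modifier "river".
"meadow leather" → head "leather", modifier "meadow".
"marsh salt canyon knife" → head "knife" (specifically "canyon knife"), modifier "marsh salt".
"marsh salt" → head "salt", modifier "marsh".
"canyon knife" → head "knife", modifier "canyon".
Assembled: [[river [meadow leather]] [[marsh salt] [canyon knife]]].

[[river [meadow leather]] [[marsh salt] [canyon knife]]]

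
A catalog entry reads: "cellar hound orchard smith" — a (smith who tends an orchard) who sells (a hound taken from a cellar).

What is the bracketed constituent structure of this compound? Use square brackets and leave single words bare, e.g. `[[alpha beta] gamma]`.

Overall it is a kind of smith (specifically "orchard smith"); the modifier is "cellar hound".
Inside "cellar hound": head "hound", modifier "cellar".
Inside "orchard smith": head "smith", modifier "orchard".
So the structure is [[cellar hound] [orchard smith]].

[[cellar hound] [orchard smith]]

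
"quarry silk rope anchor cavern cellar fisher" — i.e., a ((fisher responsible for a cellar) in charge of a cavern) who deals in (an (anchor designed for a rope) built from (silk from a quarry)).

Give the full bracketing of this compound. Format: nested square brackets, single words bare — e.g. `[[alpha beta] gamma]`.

[[[quarry silk] [rope anchor]] [cavern [cellar fisher]]]

At the top level: head "fisher" (specifically "cavern cellar fisher"); modifier "quarry silk rope anchor".
Inside "quarry silk rope anchor": head "anchor" (specifically "rope anchor"), modifier "quarry silk".
Inside "quarry silk": head "silk", modifier "quarry".
Inside "rope anchor": head "anchor", modifier "rope".
Inside "cavern cellar fisher": head "fisher" (specifically "cellar fisher"), modifier "cavern".
Inside "cellar fisher": head "fisher", modifier "cellar".
So the structure is [[[quarry silk] [rope anchor]] [cavern [cellar fisher]]].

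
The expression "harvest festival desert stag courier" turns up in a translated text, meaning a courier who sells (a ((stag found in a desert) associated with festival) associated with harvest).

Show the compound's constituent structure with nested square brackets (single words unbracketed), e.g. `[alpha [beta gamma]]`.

At the top level: head "courier"; modifier "harvest festival desert stag".
Inside "harvest festival desert stag": head "stag" (specifically "festival desert stag"), modifier "harvest".
Inside "festival desert stag": head "stag" (specifically "desert stag"), modifier "festival".
Inside "desert stag": head "stag", modifier "desert".
Putting it together: [[harvest [festival [desert stag]]] courier].

[[harvest [festival [desert stag]]] courier]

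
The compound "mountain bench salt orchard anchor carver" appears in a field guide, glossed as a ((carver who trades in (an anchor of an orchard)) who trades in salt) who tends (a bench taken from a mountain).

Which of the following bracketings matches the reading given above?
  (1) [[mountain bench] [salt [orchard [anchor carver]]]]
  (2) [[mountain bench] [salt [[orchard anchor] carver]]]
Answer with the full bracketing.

[[mountain bench] [salt [[orchard anchor] carver]]]

The paraphrase's head is the "carver" part ("salt orchard anchor carver"); its modifier is "mountain bench".
That top-level split, carried through the inner groups, gives [[mountain bench] [salt [[orchard anchor] carver]]].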